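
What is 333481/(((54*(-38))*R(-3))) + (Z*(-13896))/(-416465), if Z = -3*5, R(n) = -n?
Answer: -28033264261/512751708 ≈ -54.672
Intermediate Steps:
Z = -15
333481/(((54*(-38))*R(-3))) + (Z*(-13896))/(-416465) = 333481/(((54*(-38))*(-1*(-3)))) - 15*(-13896)/(-416465) = 333481/((-2052*3)) + 208440*(-1/416465) = 333481/(-6156) - 41688/83293 = 333481*(-1/6156) - 41688/83293 = -333481/6156 - 41688/83293 = -28033264261/512751708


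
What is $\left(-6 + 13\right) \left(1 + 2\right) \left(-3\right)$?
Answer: $-63$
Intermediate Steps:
$\left(-6 + 13\right) \left(1 + 2\right) \left(-3\right) = 7 \cdot 3 \left(-3\right) = 7 \left(-9\right) = -63$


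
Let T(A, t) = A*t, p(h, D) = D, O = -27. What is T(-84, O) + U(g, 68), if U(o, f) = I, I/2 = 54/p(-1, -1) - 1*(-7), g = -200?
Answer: 2174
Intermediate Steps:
I = -94 (I = 2*(54/(-1) - 1*(-7)) = 2*(54*(-1) + 7) = 2*(-54 + 7) = 2*(-47) = -94)
U(o, f) = -94
T(-84, O) + U(g, 68) = -84*(-27) - 94 = 2268 - 94 = 2174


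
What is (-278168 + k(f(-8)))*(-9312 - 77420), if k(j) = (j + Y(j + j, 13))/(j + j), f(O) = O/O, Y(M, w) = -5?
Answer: 24126240440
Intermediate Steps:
f(O) = 1
k(j) = (-5 + j)/(2*j) (k(j) = (j - 5)/(j + j) = (-5 + j)/((2*j)) = (-5 + j)*(1/(2*j)) = (-5 + j)/(2*j))
(-278168 + k(f(-8)))*(-9312 - 77420) = (-278168 + (½)*(-5 + 1)/1)*(-9312 - 77420) = (-278168 + (½)*1*(-4))*(-86732) = (-278168 - 2)*(-86732) = -278170*(-86732) = 24126240440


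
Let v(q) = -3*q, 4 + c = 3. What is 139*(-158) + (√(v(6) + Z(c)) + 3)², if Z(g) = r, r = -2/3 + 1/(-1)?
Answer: -65918/3 + 2*I*√177 ≈ -21973.0 + 26.608*I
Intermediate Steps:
c = -1 (c = -4 + 3 = -1)
r = -5/3 (r = -2*⅓ + 1*(-1) = -⅔ - 1 = -5/3 ≈ -1.6667)
Z(g) = -5/3
139*(-158) + (√(v(6) + Z(c)) + 3)² = 139*(-158) + (√(-3*6 - 5/3) + 3)² = -21962 + (√(-18 - 5/3) + 3)² = -21962 + (√(-59/3) + 3)² = -21962 + (I*√177/3 + 3)² = -21962 + (3 + I*√177/3)²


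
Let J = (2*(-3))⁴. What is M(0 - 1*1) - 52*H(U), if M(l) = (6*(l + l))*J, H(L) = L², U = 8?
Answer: -18880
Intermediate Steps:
J = 1296 (J = (-6)⁴ = 1296)
M(l) = 15552*l (M(l) = (6*(l + l))*1296 = (6*(2*l))*1296 = (12*l)*1296 = 15552*l)
M(0 - 1*1) - 52*H(U) = 15552*(0 - 1*1) - 52*8² = 15552*(0 - 1) - 52*64 = 15552*(-1) - 3328 = -15552 - 3328 = -18880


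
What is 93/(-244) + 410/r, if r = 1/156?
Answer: 15606147/244 ≈ 63960.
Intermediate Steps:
r = 1/156 ≈ 0.0064103
93/(-244) + 410/r = 93/(-244) + 410/(1/156) = 93*(-1/244) + 410*156 = -93/244 + 63960 = 15606147/244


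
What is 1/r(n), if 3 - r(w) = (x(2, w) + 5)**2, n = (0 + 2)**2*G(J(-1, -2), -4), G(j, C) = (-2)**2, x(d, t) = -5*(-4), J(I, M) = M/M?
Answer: -1/622 ≈ -0.0016077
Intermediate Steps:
J(I, M) = 1
x(d, t) = 20
G(j, C) = 4
n = 16 (n = (0 + 2)**2*4 = 2**2*4 = 4*4 = 16)
r(w) = -622 (r(w) = 3 - (20 + 5)**2 = 3 - 1*25**2 = 3 - 1*625 = 3 - 625 = -622)
1/r(n) = 1/(-622) = -1/622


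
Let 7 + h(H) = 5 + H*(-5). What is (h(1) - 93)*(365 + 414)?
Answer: -77900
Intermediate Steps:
h(H) = -2 - 5*H (h(H) = -7 + (5 + H*(-5)) = -7 + (5 - 5*H) = -2 - 5*H)
(h(1) - 93)*(365 + 414) = ((-2 - 5*1) - 93)*(365 + 414) = ((-2 - 5) - 93)*779 = (-7 - 93)*779 = -100*779 = -77900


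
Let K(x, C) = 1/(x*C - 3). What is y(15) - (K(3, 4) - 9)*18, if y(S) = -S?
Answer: 145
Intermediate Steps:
K(x, C) = 1/(-3 + C*x) (K(x, C) = 1/(C*x - 3) = 1/(-3 + C*x))
y(15) - (K(3, 4) - 9)*18 = -1*15 - (1/(-3 + 4*3) - 9)*18 = -15 - (1/(-3 + 12) - 9)*18 = -15 - (1/9 - 9)*18 = -15 - (-80)*18/9 = -15 - 1*(-160) = -15 + 160 = 145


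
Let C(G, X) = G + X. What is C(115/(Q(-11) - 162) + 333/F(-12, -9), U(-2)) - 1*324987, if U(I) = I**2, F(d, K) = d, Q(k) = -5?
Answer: -217107641/668 ≈ -3.2501e+5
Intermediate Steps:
C(115/(Q(-11) - 162) + 333/F(-12, -9), U(-2)) - 1*324987 = ((115/(-5 - 162) + 333/(-12)) + (-2)**2) - 1*324987 = ((115/(-167) + 333*(-1/12)) + 4) - 324987 = ((115*(-1/167) - 111/4) + 4) - 324987 = ((-115/167 - 111/4) + 4) - 324987 = (-18997/668 + 4) - 324987 = -16325/668 - 324987 = -217107641/668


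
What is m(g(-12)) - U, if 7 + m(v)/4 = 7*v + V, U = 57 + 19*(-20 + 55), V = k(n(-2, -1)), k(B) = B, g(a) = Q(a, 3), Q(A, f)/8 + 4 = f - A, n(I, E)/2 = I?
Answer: 1698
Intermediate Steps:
n(I, E) = 2*I
Q(A, f) = -32 - 8*A + 8*f (Q(A, f) = -32 + 8*(f - A) = -32 + (-8*A + 8*f) = -32 - 8*A + 8*f)
g(a) = -8 - 8*a (g(a) = -32 - 8*a + 8*3 = -32 - 8*a + 24 = -8 - 8*a)
V = -4 (V = 2*(-2) = -4)
U = 722 (U = 57 + 19*35 = 57 + 665 = 722)
m(v) = -44 + 28*v (m(v) = -28 + 4*(7*v - 4) = -28 + 4*(-4 + 7*v) = -28 + (-16 + 28*v) = -44 + 28*v)
m(g(-12)) - U = (-44 + 28*(-8 - 8*(-12))) - 1*722 = (-44 + 28*(-8 + 96)) - 722 = (-44 + 28*88) - 722 = (-44 + 2464) - 722 = 2420 - 722 = 1698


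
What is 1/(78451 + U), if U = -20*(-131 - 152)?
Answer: 1/84111 ≈ 1.1889e-5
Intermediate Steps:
U = 5660 (U = -20*(-283) = 5660)
1/(78451 + U) = 1/(78451 + 5660) = 1/84111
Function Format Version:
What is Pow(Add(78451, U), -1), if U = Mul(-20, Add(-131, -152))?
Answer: Rational(1, 84111) ≈ 1.1889e-5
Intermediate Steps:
U = 5660 (U = Mul(-20, -283) = 5660)
Pow(Add(78451, U), -1) = Pow(Add(78451, 5660), -1) = Pow(84111, -1) = Rational(1, 84111)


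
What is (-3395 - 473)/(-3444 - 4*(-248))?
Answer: 967/613 ≈ 1.5775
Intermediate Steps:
(-3395 - 473)/(-3444 - 4*(-248)) = -3868/(-3444 + 992) = -3868/(-2452) = -3868*(-1/2452) = 967/613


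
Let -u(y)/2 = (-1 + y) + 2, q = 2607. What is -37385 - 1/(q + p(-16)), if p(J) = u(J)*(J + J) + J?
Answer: -60974936/1631 ≈ -37385.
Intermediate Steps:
u(y) = -2 - 2*y (u(y) = -2*((-1 + y) + 2) = -2*(1 + y) = -2 - 2*y)
p(J) = J + 2*J*(-2 - 2*J) (p(J) = (-2 - 2*J)*(J + J) + J = (-2 - 2*J)*(2*J) + J = 2*J*(-2 - 2*J) + J = J + 2*J*(-2 - 2*J))
-37385 - 1/(q + p(-16)) = -37385 - 1/(2607 - 1*(-16)*(3 + 4*(-16))) = -37385 - 1/(2607 - 1*(-16)*(3 - 64)) = -37385 - 1/(2607 - 1*(-16)*(-61)) = -37385 - 1/(2607 - 976) = -37385 - 1/1631 = -60974936/1631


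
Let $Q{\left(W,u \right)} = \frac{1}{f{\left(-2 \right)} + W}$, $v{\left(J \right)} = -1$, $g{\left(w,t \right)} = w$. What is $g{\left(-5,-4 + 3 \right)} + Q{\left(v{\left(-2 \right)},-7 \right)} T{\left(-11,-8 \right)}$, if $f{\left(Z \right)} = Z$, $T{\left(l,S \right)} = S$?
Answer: $- \frac{7}{3} \approx -2.3333$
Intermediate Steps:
$Q{\left(W,u \right)} = \frac{1}{-2 + W}$
$g{\left(-5,-4 + 3 \right)} + Q{\left(v{\left(-2 \right)},-7 \right)} T{\left(-11,-8 \right)} = -5 + \frac{1}{-2 - 1} \left(-8\right) = -5 + \frac{1}{-3} \left(-8\right) = -5 - - \frac{8}{3} = -5 + \frac{8}{3} = - \frac{7}{3}$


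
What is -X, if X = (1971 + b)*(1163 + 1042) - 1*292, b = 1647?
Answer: -7977398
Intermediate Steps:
X = 7977398 (X = (1971 + 1647)*(1163 + 1042) - 1*292 = 3618*2205 - 292 = 7977690 - 292 = 7977398)
-X = -1*7977398 = -7977398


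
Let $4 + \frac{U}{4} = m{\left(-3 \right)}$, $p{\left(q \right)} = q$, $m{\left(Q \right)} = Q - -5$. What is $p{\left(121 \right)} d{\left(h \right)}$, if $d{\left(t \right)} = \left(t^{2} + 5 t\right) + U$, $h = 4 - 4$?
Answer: $-968$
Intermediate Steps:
$m{\left(Q \right)} = 5 + Q$ ($m{\left(Q \right)} = Q + 5 = 5 + Q$)
$U = -8$ ($U = -16 + 4 \left(5 - 3\right) = -16 + 4 \cdot 2 = -16 + 8 = -8$)
$h = 0$ ($h = 4 - 4 = 0$)
$d{\left(t \right)} = -8 + t^{2} + 5 t$ ($d{\left(t \right)} = \left(t^{2} + 5 t\right) - 8 = -8 + t^{2} + 5 t$)
$p{\left(121 \right)} d{\left(h \right)} = 121 \left(-8 + 0^{2} + 5 \cdot 0\right) = 121 \left(-8 + 0 + 0\right) = 121 \left(-8\right) = -968$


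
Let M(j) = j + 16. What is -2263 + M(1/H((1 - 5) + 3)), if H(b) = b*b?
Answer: -2246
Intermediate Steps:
H(b) = b²
M(j) = 16 + j
-2263 + M(1/H((1 - 5) + 3)) = -2263 + (16 + 1/(((1 - 5) + 3)²)) = -2263 + (16 + 1/((-4 + 3)²)) = -2263 + (16 + 1/((-1)²)) = -2263 + (16 + 1/1) = -2263 + (16 + 1) = -2263 + 17 = -2246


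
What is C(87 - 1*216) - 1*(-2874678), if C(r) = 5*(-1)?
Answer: 2874673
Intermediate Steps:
C(r) = -5
C(87 - 1*216) - 1*(-2874678) = -5 - 1*(-2874678) = -5 + 2874678 = 2874673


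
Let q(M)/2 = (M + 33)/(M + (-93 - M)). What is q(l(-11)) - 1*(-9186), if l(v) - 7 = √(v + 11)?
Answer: 854218/93 ≈ 9185.1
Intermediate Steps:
l(v) = 7 + √(11 + v) (l(v) = 7 + √(v + 11) = 7 + √(11 + v))
q(M) = -22/31 - 2*M/93 (q(M) = 2*((M + 33)/(M + (-93 - M))) = 2*((33 + M)/(-93)) = 2*((33 + M)*(-1/93)) = 2*(-11/31 - M/93) = -22/31 - 2*M/93)
q(l(-11)) - 1*(-9186) = (-22/31 - 2*(7 + √(11 - 11))/93) - 1*(-9186) = (-22/31 - 2*(7 + √0)/93) + 9186 = (-22/31 - 2*(7 + 0)/93) + 9186 = (-22/31 - 2/93*7) + 9186 = (-22/31 - 14/93) + 9186 = -80/93 + 9186 = 854218/93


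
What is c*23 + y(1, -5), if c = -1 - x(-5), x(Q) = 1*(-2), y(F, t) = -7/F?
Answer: 16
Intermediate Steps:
x(Q) = -2
c = 1 (c = -1 - 1*(-2) = -1 + 2 = 1)
c*23 + y(1, -5) = 1*23 - 7/1 = 23 - 7*1 = 23 - 7 = 16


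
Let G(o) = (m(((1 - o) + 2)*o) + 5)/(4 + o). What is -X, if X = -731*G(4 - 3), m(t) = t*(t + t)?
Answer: 9503/5 ≈ 1900.6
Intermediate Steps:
m(t) = 2*t**2 (m(t) = t*(2*t) = 2*t**2)
G(o) = (5 + 2*o**2*(3 - o)**2)/(4 + o) (G(o) = (2*(((1 - o) + 2)*o)**2 + 5)/(4 + o) = (2*((3 - o)*o)**2 + 5)/(4 + o) = (2*(o*(3 - o))**2 + 5)/(4 + o) = (2*(o**2*(3 - o)**2) + 5)/(4 + o) = (2*o**2*(3 - o)**2 + 5)/(4 + o) = (5 + 2*o**2*(3 - o)**2)/(4 + o))
X = -9503/5 (X = -731*(5 + 2*(4 - 3)**2*(-3 + (4 - 3))**2)/(4 + (4 - 3)) = -731*(5 + 2*1**2*(-3 + 1)**2)/(4 + 1) = -731*(5 + 2*1*(-2)**2)/5 = -731*(5 + 2*1*4)/5 = -731*(5 + 8)/5 = -731*13/5 = -9503/5 ≈ -1900.6)
-X = -1*(-9503/5) = 9503/5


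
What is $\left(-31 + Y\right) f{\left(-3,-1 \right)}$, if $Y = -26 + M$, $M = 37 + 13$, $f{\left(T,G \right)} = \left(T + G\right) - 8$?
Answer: $84$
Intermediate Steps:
$f{\left(T,G \right)} = -8 + G + T$ ($f{\left(T,G \right)} = \left(G + T\right) - 8 = -8 + G + T$)
$M = 50$
$Y = 24$ ($Y = -26 + 50 = 24$)
$\left(-31 + Y\right) f{\left(-3,-1 \right)} = \left(-31 + 24\right) \left(-8 - 1 - 3\right) = \left(-7\right) \left(-12\right) = 84$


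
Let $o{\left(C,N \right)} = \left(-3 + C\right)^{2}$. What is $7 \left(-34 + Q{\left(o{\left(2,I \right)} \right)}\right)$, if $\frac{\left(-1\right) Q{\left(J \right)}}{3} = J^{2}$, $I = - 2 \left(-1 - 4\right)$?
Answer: $-259$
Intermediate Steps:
$I = 10$ ($I = \left(-2\right) \left(-5\right) = 10$)
$Q{\left(J \right)} = - 3 J^{2}$
$7 \left(-34 + Q{\left(o{\left(2,I \right)} \right)}\right) = 7 \left(-34 - 3 \left(\left(-3 + 2\right)^{2}\right)^{2}\right) = 7 \left(-34 - 3 \left(\left(-1\right)^{2}\right)^{2}\right) = 7 \left(-34 - 3 \cdot 1^{2}\right) = 7 \left(-34 - 3\right) = 7 \left(-37\right) = -259$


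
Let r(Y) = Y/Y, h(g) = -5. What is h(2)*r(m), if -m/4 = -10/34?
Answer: -5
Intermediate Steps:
m = 20/17 (m = -(-40)/34 = -4*(-5/17) = 20/17 ≈ 1.1765)
r(Y) = 1
h(2)*r(m) = -5*1 = -5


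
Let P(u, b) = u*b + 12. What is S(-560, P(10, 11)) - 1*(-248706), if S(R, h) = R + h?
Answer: 248268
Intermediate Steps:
P(u, b) = 12 + b*u (P(u, b) = b*u + 12 = 12 + b*u)
S(-560, P(10, 11)) - 1*(-248706) = (-560 + (12 + 11*10)) - 1*(-248706) = (-560 + (12 + 110)) + 248706 = (-560 + 122) + 248706 = -438 + 248706 = 248268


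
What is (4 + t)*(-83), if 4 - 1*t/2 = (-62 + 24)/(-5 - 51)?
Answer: -12367/14 ≈ -883.36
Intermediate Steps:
t = 93/14 (t = 8 - 2*(-62 + 24)/(-5 - 51) = 8 - (-76)/(-56) = 8 - (-76)*(-1)/56 = 8 - 2*19/28 = 8 - 19/14 = 93/14 ≈ 6.6429)
(4 + t)*(-83) = (4 + 93/14)*(-83) = (149/14)*(-83) = -12367/14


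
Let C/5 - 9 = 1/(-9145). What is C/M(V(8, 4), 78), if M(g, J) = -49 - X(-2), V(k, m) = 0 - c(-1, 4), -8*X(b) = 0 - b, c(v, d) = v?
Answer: -329216/356655 ≈ -0.92307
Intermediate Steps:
X(b) = b/8 (X(b) = -(0 - b)/8 = -(-1)*b/8 = b/8)
V(k, m) = 1 (V(k, m) = 0 - 1*(-1) = 0 + 1 = 1)
C = 82304/1829 (C = 45 + 5/(-9145) = 45 + 5*(-1/9145) = 45 - 1/1829 = 82304/1829 ≈ 44.999)
M(g, J) = -195/4 (M(g, J) = -49 - (-2)/8 = -49 - 1*(-¼) = -49 + ¼ = -195/4)
C/M(V(8, 4), 78) = 82304/(1829*(-195/4)) = (82304/1829)*(-4/195) = -329216/356655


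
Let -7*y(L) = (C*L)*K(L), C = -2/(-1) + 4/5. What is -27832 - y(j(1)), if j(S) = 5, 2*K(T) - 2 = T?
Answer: -27825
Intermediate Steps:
C = 14/5 (C = -2*(-1) + 4*(⅕) = 2 + ⅘ = 14/5 ≈ 2.8000)
K(T) = 1 + T/2
y(L) = -2*L*(1 + L/2)/5 (y(L) = -14*L/5*(1 + L/2)/7 = -2*L*(1 + L/2)/5)
-27832 - y(j(1)) = -27832 - (-1)*5*(2 + 5)/5 = -27832 - (-1)*5*7/5 = -27832 - 1*(-7) = -27832 + 7 = -27825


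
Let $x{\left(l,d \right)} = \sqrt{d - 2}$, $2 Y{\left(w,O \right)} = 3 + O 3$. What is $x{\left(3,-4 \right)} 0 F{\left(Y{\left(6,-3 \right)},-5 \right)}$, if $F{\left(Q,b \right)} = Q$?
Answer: $0$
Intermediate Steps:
$Y{\left(w,O \right)} = \frac{3}{2} + \frac{3 O}{2}$ ($Y{\left(w,O \right)} = \frac{3 + O 3}{2} = \frac{3 + 3 O}{2} = \frac{3}{2} + \frac{3 O}{2}$)
$x{\left(l,d \right)} = \sqrt{-2 + d}$
$x{\left(3,-4 \right)} 0 F{\left(Y{\left(6,-3 \right)},-5 \right)} = \sqrt{-2 - 4} \cdot 0 \left(\frac{3}{2} + \frac{3}{2} \left(-3\right)\right) = \sqrt{-6} \cdot 0 \left(\frac{3}{2} - \frac{9}{2}\right) = i \sqrt{6} \cdot 0 \left(-3\right) = 0 \left(-3\right) = 0$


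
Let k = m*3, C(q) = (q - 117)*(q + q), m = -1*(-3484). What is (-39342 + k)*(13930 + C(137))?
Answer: -560754900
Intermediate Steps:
m = 3484
C(q) = 2*q*(-117 + q) (C(q) = (-117 + q)*(2*q) = 2*q*(-117 + q))
k = 10452 (k = 3484*3 = 10452)
(-39342 + k)*(13930 + C(137)) = (-39342 + 10452)*(13930 + 2*137*(-117 + 137)) = -28890*(13930 + 2*137*20) = -28890*(13930 + 5480) = -28890*19410 = -560754900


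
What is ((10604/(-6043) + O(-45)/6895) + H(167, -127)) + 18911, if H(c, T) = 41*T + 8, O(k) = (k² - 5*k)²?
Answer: 120370083048/8333297 ≈ 14444.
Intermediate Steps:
H(c, T) = 8 + 41*T
((10604/(-6043) + O(-45)/6895) + H(167, -127)) + 18911 = ((10604/(-6043) + ((-45)²*(-5 - 45)²)/6895) + (8 + 41*(-127))) + 18911 = ((10604*(-1/6043) + (2025*(-50)²)*(1/6895)) + (8 - 5207)) + 18911 = ((-10604/6043 + (2025*2500)*(1/6895)) - 5199) + 18911 = ((-10604/6043 + 5062500*(1/6895)) - 5199) + 18911 = ((-10604/6043 + 1012500/1379) - 5199) + 18911 = (6103914584/8333297 - 5199) + 18911 = -37220896519/8333297 + 18911 = 120370083048/8333297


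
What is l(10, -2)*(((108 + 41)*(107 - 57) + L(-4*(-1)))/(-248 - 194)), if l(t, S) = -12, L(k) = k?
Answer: 44724/221 ≈ 202.37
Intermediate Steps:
l(10, -2)*(((108 + 41)*(107 - 57) + L(-4*(-1)))/(-248 - 194)) = -12*((108 + 41)*(107 - 57) - 4*(-1))/(-248 - 194) = -12*(149*50 + 4)/(-442) = -12*(7450 + 4)*(-1)/442 = -89448*(-1)/442 = -12*(-3727/221) = 44724/221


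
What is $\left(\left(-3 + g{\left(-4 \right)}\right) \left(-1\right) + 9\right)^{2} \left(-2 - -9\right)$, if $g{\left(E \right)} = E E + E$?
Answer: $0$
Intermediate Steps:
$g{\left(E \right)} = E + E^{2}$ ($g{\left(E \right)} = E^{2} + E = E + E^{2}$)
$\left(\left(-3 + g{\left(-4 \right)}\right) \left(-1\right) + 9\right)^{2} \left(-2 - -9\right) = \left(\left(-3 - 4 \left(1 - 4\right)\right) \left(-1\right) + 9\right)^{2} \left(-2 - -9\right) = \left(\left(-3 - -12\right) \left(-1\right) + 9\right)^{2} \left(-2 + 9\right) = \left(\left(-3 + 12\right) \left(-1\right) + 9\right)^{2} \cdot 7 = \left(9 \left(-1\right) + 9\right)^{2} \cdot 7 = \left(-9 + 9\right)^{2} \cdot 7 = 0^{2} \cdot 7 = 0 \cdot 7 = 0$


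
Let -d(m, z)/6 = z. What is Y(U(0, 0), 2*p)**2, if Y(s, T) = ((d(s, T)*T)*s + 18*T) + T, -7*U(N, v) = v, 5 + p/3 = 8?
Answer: 116964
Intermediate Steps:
d(m, z) = -6*z
p = 9 (p = -15 + 3*8 = -15 + 24 = 9)
U(N, v) = -v/7
Y(s, T) = 19*T - 6*s*T**2 (Y(s, T) = (((-6*T)*T)*s + 18*T) + T = ((-6*T**2)*s + 18*T) + T = (-6*s*T**2 + 18*T) + T = (18*T - 6*s*T**2) + T = 19*T - 6*s*T**2)
Y(U(0, 0), 2*p)**2 = ((2*9)*(19 - 6*2*9*(-1/7*0)))**2 = (18*(19 - 6*18*0))**2 = (18*(19 + 0))**2 = (18*19)**2 = 342**2 = 116964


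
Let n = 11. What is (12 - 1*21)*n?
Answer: -99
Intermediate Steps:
(12 - 1*21)*n = (12 - 1*21)*11 = (12 - 21)*11 = -9*11 = -99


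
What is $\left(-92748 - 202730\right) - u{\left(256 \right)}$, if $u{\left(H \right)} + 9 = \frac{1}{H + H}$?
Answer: $- \frac{151280129}{512} \approx -2.9547 \cdot 10^{5}$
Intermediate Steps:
$u{\left(H \right)} = -9 + \frac{1}{2 H}$ ($u{\left(H \right)} = -9 + \frac{1}{H + H} = -9 + \frac{1}{2 H}$)
$\left(-92748 - 202730\right) - u{\left(256 \right)} = \left(-92748 - 202730\right) - \left(-9 + \frac{1}{2 \cdot 256}\right) = -295478 - \left(-9 + \frac{1}{2} \cdot \frac{1}{256}\right) = -295478 - \left(-9 + \frac{1}{512}\right) = -295478 - - \frac{4607}{512} = -295478 + \frac{4607}{512} = - \frac{151280129}{512}$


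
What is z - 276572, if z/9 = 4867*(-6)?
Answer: -539390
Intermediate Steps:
z = -262818 (z = 9*(4867*(-6)) = 9*(-29202) = -262818)
z - 276572 = -262818 - 276572 = -539390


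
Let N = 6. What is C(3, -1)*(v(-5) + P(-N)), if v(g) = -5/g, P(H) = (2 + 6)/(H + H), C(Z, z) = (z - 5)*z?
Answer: 2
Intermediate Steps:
C(Z, z) = z*(-5 + z) (C(Z, z) = (-5 + z)*z = z*(-5 + z))
P(H) = 4/H (P(H) = 8/((2*H)) = 8*(1/(2*H)) = 4/H)
C(3, -1)*(v(-5) + P(-N)) = (-(-5 - 1))*(-5/(-5) + 4/((-1*6))) = (-1*(-6))*(-5*(-⅕) + 4/(-6)) = 6*(1 + 4*(-⅙)) = 6*(1 - ⅔) = 6*(⅓) = 2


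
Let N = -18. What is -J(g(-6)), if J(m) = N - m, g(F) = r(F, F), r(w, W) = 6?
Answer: 24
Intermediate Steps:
g(F) = 6
J(m) = -18 - m
-J(g(-6)) = -(-18 - 1*6) = -(-18 - 6) = -1*(-24) = 24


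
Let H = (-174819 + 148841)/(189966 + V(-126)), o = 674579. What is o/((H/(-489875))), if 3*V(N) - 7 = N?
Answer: 188288819421584875/77934 ≈ 2.4160e+12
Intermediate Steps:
V(N) = 7/3 + N/3
H = -77934/569779 (H = (-174819 + 148841)/(189966 + (7/3 + (1/3)*(-126))) = -25978/(189966 + (7/3 - 42)) = -25978/(189966 - 119/3) = -25978/569779/3 = -25978*3/569779 = -77934/569779 ≈ -0.13678)
o/((H/(-489875))) = 674579/((-77934/569779/(-489875))) = 674579/((-77934/569779*(-1/489875))) = 674579/(77934/279120487625) = 674579*(279120487625/77934) = 188288819421584875/77934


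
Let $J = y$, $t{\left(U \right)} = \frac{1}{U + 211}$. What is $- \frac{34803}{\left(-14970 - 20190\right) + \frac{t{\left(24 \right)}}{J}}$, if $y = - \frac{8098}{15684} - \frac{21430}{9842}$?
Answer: $\frac{283398014191365}{286305049181294} \approx 0.98985$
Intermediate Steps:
$t{\left(U \right)} = \frac{1}{211 + U}$
$y = - \frac{103952159}{38590482}$ ($y = \left(-8098\right) \frac{1}{15684} - \frac{10715}{4921} = - \frac{4049}{7842} - \frac{10715}{4921} = - \frac{103952159}{38590482} \approx -2.6937$)
$J = - \frac{103952159}{38590482} \approx -2.6937$
$- \frac{34803}{\left(-14970 - 20190\right) + \frac{t{\left(24 \right)}}{J}} = - \frac{34803}{\left(-14970 - 20190\right) + \frac{1}{\left(211 + 24\right) \left(- \frac{103952159}{38590482}\right)}} = - \frac{34803}{-35160 + \frac{1}{235} \left(- \frac{38590482}{103952159}\right)} = - \frac{34803}{-35160 - \frac{38590482}{24428757365}} = - \frac{34803}{- \frac{858915147543882}{24428757365}} = \left(-34803\right) \left(- \frac{24428757365}{858915147543882}\right) = \frac{283398014191365}{286305049181294}$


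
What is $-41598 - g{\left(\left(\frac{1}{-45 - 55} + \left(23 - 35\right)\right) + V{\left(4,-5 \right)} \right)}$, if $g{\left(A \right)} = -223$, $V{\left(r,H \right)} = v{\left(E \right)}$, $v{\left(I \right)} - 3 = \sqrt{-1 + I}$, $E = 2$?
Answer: $-41375$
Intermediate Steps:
$v{\left(I \right)} = 3 + \sqrt{-1 + I}$
$V{\left(r,H \right)} = 4$ ($V{\left(r,H \right)} = 3 + \sqrt{-1 + 2} = 3 + \sqrt{1} = 3 + 1 = 4$)
$-41598 - g{\left(\left(\frac{1}{-45 - 55} + \left(23 - 35\right)\right) + V{\left(4,-5 \right)} \right)} = -41598 - -223 = -41598 + 223 = -41375$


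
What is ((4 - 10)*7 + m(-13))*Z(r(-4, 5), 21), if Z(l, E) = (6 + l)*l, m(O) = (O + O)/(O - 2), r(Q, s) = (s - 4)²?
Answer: -4228/15 ≈ -281.87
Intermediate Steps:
r(Q, s) = (-4 + s)²
m(O) = 2*O/(-2 + O) (m(O) = (2*O)/(-2 + O) = 2*O/(-2 + O))
Z(l, E) = l*(6 + l)
((4 - 10)*7 + m(-13))*Z(r(-4, 5), 21) = ((4 - 10)*7 + 2*(-13)/(-2 - 13))*((-4 + 5)²*(6 + (-4 + 5)²)) = (-6*7 + 2*(-13)/(-15))*(1²*(6 + 1²)) = (-42 + 2*(-13)*(-1/15))*(1*(6 + 1)) = (-42 + 26/15)*(1*7) = -604/15*7 = -4228/15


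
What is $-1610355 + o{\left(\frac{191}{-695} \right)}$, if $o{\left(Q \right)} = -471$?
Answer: $-1610826$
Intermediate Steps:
$-1610355 + o{\left(\frac{191}{-695} \right)} = -1610355 - 471 = -1610826$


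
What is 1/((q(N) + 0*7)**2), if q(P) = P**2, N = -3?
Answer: 1/81 ≈ 0.012346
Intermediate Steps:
1/((q(N) + 0*7)**2) = 1/(((-3)**2 + 0*7)**2) = 1/((9 + 0)**2) = 1/(9**2) = 1/81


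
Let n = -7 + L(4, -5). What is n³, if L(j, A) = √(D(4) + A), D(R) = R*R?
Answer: -574 + 158*√11 ≈ -49.973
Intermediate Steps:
D(R) = R²
L(j, A) = √(16 + A) (L(j, A) = √(4² + A) = √(16 + A))
n = -7 + √11 (n = -7 + √(16 - 5) = -7 + √11 ≈ -3.6834)
n³ = (-7 + √11)³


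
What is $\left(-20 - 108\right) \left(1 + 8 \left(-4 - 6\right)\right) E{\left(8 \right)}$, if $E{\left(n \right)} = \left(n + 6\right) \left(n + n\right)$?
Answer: $2265088$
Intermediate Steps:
$E{\left(n \right)} = 2 n \left(6 + n\right)$ ($E{\left(n \right)} = \left(6 + n\right) 2 n = 2 n \left(6 + n\right)$)
$\left(-20 - 108\right) \left(1 + 8 \left(-4 - 6\right)\right) E{\left(8 \right)} = \left(-20 - 108\right) \left(1 + 8 \left(-4 - 6\right)\right) 2 \cdot 8 \left(6 + 8\right) = \left(-20 - 108\right) \left(1 + 8 \left(-4 - 6\right)\right) 2 \cdot 8 \cdot 14 = - 128 \left(1 + 8 \left(-10\right)\right) 224 = - 128 \left(1 - 80\right) 224 = \left(-128\right) \left(-79\right) 224 = 10112 \cdot 224 = 2265088$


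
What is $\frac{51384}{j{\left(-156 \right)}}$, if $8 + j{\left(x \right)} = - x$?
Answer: $\frac{12846}{37} \approx 347.19$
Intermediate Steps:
$j{\left(x \right)} = -8 - x$
$\frac{51384}{j{\left(-156 \right)}} = \frac{51384}{-8 - -156} = \frac{51384}{-8 + 156} = \frac{51384}{148} = 51384 \cdot \frac{1}{148} = \frac{12846}{37}$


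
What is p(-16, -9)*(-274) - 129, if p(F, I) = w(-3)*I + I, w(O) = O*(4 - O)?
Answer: -49449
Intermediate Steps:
p(F, I) = -20*I (p(F, I) = (-3*(4 - 1*(-3)))*I + I = (-3*(4 + 3))*I + I = (-3*7)*I + I = -21*I + I = -20*I)
p(-16, -9)*(-274) - 129 = -20*(-9)*(-274) - 129 = 180*(-274) - 129 = -49320 - 129 = -49449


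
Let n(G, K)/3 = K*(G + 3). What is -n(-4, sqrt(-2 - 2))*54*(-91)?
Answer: -29484*I ≈ -29484.0*I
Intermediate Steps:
n(G, K) = 3*K*(3 + G) (n(G, K) = 3*(K*(G + 3)) = 3*(K*(3 + G)) = 3*K*(3 + G))
-n(-4, sqrt(-2 - 2))*54*(-91) = -(3*sqrt(-2 - 2)*(3 - 4))*54*(-91) = -(3*sqrt(-4)*(-1))*54*(-91) = -(3*(2*I)*(-1))*54*(-91) = --6*I*54*(-91) = -(-324*I)*(-91) = -29484*I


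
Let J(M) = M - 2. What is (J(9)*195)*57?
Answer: 77805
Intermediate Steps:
J(M) = -2 + M
(J(9)*195)*57 = ((-2 + 9)*195)*57 = (7*195)*57 = 1365*57 = 77805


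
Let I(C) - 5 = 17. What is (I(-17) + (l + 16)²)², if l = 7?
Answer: 303601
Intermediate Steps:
I(C) = 22 (I(C) = 5 + 17 = 22)
(I(-17) + (l + 16)²)² = (22 + (7 + 16)²)² = (22 + 23²)² = (22 + 529)² = 551² = 303601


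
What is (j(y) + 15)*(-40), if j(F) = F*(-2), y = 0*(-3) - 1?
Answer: -680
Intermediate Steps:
y = -1 (y = 0 - 1 = -1)
j(F) = -2*F
(j(y) + 15)*(-40) = (-2*(-1) + 15)*(-40) = (2 + 15)*(-40) = 17*(-40) = -680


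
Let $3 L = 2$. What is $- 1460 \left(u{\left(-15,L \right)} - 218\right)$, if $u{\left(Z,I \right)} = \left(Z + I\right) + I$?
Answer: $\frac{1014700}{3} \approx 3.3823 \cdot 10^{5}$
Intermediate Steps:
$L = \frac{2}{3}$ ($L = \frac{1}{3} \cdot 2 = \frac{2}{3} \approx 0.66667$)
$u{\left(Z,I \right)} = Z + 2 I$ ($u{\left(Z,I \right)} = \left(I + Z\right) + I = Z + 2 I$)
$- 1460 \left(u{\left(-15,L \right)} - 218\right) = - 1460 \left(\left(-15 + 2 \cdot \frac{2}{3}\right) - 218\right) = - 1460 \left(\left(-15 + \frac{4}{3}\right) - 218\right) = - 1460 \left(- \frac{41}{3} - 218\right) = \left(-1460\right) \left(- \frac{695}{3}\right) = \frac{1014700}{3}$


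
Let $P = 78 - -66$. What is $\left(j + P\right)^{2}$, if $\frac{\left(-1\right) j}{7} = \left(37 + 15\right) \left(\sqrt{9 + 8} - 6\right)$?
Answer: $7672016 - 1694784 \sqrt{17} \approx 6.8424 \cdot 10^{5}$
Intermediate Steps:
$j = 2184 - 364 \sqrt{17}$ ($j = - 7 \left(37 + 15\right) \left(\sqrt{9 + 8} - 6\right) = - 7 \cdot 52 \left(\sqrt{17} - 6\right) = - 7 \cdot 52 \left(-6 + \sqrt{17}\right) = - 7 \left(-312 + 52 \sqrt{17}\right) = 2184 - 364 \sqrt{17} \approx 683.19$)
$P = 144$ ($P = 78 + 66 = 144$)
$\left(j + P\right)^{2} = \left(\left(2184 - 364 \sqrt{17}\right) + 144\right)^{2} = \left(2328 - 364 \sqrt{17}\right)^{2}$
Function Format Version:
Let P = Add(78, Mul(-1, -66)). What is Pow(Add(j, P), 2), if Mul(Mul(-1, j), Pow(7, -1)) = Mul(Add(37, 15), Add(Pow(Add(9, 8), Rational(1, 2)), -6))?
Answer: Add(7672016, Mul(-1694784, Pow(17, Rational(1, 2)))) ≈ 6.8424e+5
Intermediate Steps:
j = Add(2184, Mul(-364, Pow(17, Rational(1, 2)))) (j = Mul(-7, Mul(Add(37, 15), Add(Pow(Add(9, 8), Rational(1, 2)), -6))) = Mul(-7, Mul(52, Add(Pow(17, Rational(1, 2)), -6))) = Mul(-7, Mul(52, Add(-6, Pow(17, Rational(1, 2))))) = Mul(-7, Add(-312, Mul(52, Pow(17, Rational(1, 2))))) = Add(2184, Mul(-364, Pow(17, Rational(1, 2)))) ≈ 683.19)
P = 144 (P = Add(78, 66) = 144)
Pow(Add(j, P), 2) = Pow(Add(Add(2184, Mul(-364, Pow(17, Rational(1, 2)))), 144), 2) = Pow(Add(2328, Mul(-364, Pow(17, Rational(1, 2)))), 2)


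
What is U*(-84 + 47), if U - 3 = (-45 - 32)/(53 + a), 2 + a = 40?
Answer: -1036/13 ≈ -79.692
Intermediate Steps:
a = 38 (a = -2 + 40 = 38)
U = 28/13 (U = 3 + (-45 - 32)/(53 + 38) = 3 - 77/91 = 3 - 77*1/91 = 3 - 11/13 = 28/13 ≈ 2.1538)
U*(-84 + 47) = 28*(-84 + 47)/13 = (28/13)*(-37) = -1036/13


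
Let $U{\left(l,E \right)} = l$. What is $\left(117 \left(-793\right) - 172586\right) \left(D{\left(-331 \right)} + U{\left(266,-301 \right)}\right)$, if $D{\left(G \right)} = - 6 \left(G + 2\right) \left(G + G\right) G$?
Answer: $-114783724693498$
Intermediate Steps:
$D{\left(G \right)} = - 12 G^{2} \left(2 + G\right)$ ($D{\left(G \right)} = - 6 \left(2 + G\right) 2 G G = - 6 \cdot 2 G \left(2 + G\right) G = - 12 G \left(2 + G\right) G = - 12 G^{2} \left(2 + G\right)$)
$\left(117 \left(-793\right) - 172586\right) \left(D{\left(-331 \right)} + U{\left(266,-301 \right)}\right) = \left(117 \left(-793\right) - 172586\right) \left(12 \left(-331\right)^{2} \left(-2 - -331\right) + 266\right) = \left(-92781 - 172586\right) \left(12 \cdot 109561 \left(-2 + 331\right) + 266\right) = - 265367 \left(12 \cdot 109561 \cdot 329 + 266\right) = - 265367 \left(432546828 + 266\right) = \left(-265367\right) 432547094 = -114783724693498$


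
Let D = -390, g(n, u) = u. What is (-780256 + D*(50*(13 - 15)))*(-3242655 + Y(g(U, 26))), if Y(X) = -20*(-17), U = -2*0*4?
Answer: 2403385447640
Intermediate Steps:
U = 0 (U = 0*4 = 0)
Y(X) = 340
(-780256 + D*(50*(13 - 15)))*(-3242655 + Y(g(U, 26))) = (-780256 - 19500*(13 - 15))*(-3242655 + 340) = (-780256 - 19500*(-2))*(-3242315) = (-780256 - 390*(-100))*(-3242315) = (-780256 + 39000)*(-3242315) = -741256*(-3242315) = 2403385447640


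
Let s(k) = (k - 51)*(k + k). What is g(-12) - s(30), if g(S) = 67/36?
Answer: 45427/36 ≈ 1261.9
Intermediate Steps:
g(S) = 67/36 (g(S) = 67*(1/36) = 67/36)
s(k) = 2*k*(-51 + k) (s(k) = (-51 + k)*(2*k) = 2*k*(-51 + k))
g(-12) - s(30) = 67/36 - 2*30*(-51 + 30) = 67/36 - 2*30*(-21) = 67/36 - 1*(-1260) = 67/36 + 1260 = 45427/36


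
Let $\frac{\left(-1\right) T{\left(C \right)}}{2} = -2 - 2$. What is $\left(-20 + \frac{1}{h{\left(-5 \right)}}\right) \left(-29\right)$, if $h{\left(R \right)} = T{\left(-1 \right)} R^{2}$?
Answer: $\frac{115971}{200} \approx 579.86$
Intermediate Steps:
$T{\left(C \right)} = 8$ ($T{\left(C \right)} = - 2 \left(-2 - 2\right) = \left(-2\right) \left(-4\right) = 8$)
$h{\left(R \right)} = 8 R^{2}$
$\left(-20 + \frac{1}{h{\left(-5 \right)}}\right) \left(-29\right) = \left(-20 + \frac{1}{8 \left(-5\right)^{2}}\right) \left(-29\right) = \left(-20 + \frac{1}{8 \cdot 25}\right) \left(-29\right) = \left(-20 + \frac{1}{200}\right) \left(-29\right) = \left(- \frac{3999}{200}\right) \left(-29\right) = \frac{115971}{200}$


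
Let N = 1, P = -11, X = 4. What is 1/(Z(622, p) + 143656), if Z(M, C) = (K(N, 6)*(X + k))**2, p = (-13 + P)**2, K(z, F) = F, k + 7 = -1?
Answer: 1/144232 ≈ 6.9333e-6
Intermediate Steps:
k = -8 (k = -7 - 1 = -8)
p = 576 (p = (-13 - 11)**2 = (-24)**2 = 576)
Z(M, C) = 576 (Z(M, C) = (6*(4 - 8))**2 = (6*(-4))**2 = (-24)**2 = 576)
1/(Z(622, p) + 143656) = 1/(576 + 143656) = 1/144232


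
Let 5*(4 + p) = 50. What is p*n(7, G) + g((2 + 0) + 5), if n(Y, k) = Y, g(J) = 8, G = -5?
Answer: 50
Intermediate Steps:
p = 6 (p = -4 + (⅕)*50 = -4 + 10 = 6)
p*n(7, G) + g((2 + 0) + 5) = 6*7 + 8 = 42 + 8 = 50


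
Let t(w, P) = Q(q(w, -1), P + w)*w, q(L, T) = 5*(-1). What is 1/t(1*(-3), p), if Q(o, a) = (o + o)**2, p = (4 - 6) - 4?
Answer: -1/300 ≈ -0.0033333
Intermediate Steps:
p = -6 (p = -2 - 4 = -6)
q(L, T) = -5
Q(o, a) = 4*o**2 (Q(o, a) = (2*o)**2 = 4*o**2)
t(w, P) = 100*w (t(w, P) = (4*(-5)**2)*w = (4*25)*w = 100*w)
1/t(1*(-3), p) = 1/(100*(1*(-3))) = 1/(100*(-3)) = 1/(-300) = -1/300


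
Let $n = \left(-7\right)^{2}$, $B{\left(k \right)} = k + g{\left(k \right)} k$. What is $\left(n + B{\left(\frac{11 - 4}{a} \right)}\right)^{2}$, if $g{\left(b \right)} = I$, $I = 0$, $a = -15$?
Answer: $\frac{529984}{225} \approx 2355.5$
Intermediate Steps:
$g{\left(b \right)} = 0$
$B{\left(k \right)} = k$ ($B{\left(k \right)} = k + 0 k = k + 0 = k$)
$n = 49$
$\left(n + B{\left(\frac{11 - 4}{a} \right)}\right)^{2} = \left(49 + \frac{11 - 4}{-15}\right)^{2} = \left(49 + \left(11 - 4\right) \left(- \frac{1}{15}\right)\right)^{2} = \left(49 + 7 \left(- \frac{1}{15}\right)\right)^{2} = \left(49 - \frac{7}{15}\right)^{2} = \left(\frac{728}{15}\right)^{2} = \frac{529984}{225}$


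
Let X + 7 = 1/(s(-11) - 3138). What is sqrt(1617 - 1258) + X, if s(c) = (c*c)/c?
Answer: -22044/3149 + sqrt(359) ≈ 11.947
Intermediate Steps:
s(c) = c (s(c) = c**2/c = c)
X = -22044/3149 (X = -7 + 1/(-11 - 3138) = -7 + 1/(-3149) = -7 - 1/3149 = -22044/3149 ≈ -7.0003)
sqrt(1617 - 1258) + X = sqrt(1617 - 1258) - 22044/3149 = sqrt(359) - 22044/3149 = -22044/3149 + sqrt(359)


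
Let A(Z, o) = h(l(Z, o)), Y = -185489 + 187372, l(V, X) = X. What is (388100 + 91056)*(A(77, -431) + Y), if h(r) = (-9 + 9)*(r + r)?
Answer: 902250748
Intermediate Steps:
Y = 1883
h(r) = 0 (h(r) = 0*(2*r) = 0)
A(Z, o) = 0
(388100 + 91056)*(A(77, -431) + Y) = (388100 + 91056)*(0 + 1883) = 479156*1883 = 902250748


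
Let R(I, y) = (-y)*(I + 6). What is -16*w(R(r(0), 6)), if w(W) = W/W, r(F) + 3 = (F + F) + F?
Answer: -16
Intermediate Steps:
r(F) = -3 + 3*F (r(F) = -3 + ((F + F) + F) = -3 + (2*F + F) = -3 + 3*F)
R(I, y) = -y*(6 + I) (R(I, y) = (-y)*(6 + I) = -y*(6 + I))
w(W) = 1
-16*w(R(r(0), 6)) = -16*1 = -16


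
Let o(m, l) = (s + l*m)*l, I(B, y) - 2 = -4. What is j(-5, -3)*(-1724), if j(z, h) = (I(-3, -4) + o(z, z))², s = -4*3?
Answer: -7739036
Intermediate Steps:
I(B, y) = -2 (I(B, y) = 2 - 4 = -2)
s = -12
o(m, l) = l*(-12 + l*m) (o(m, l) = (-12 + l*m)*l = l*(-12 + l*m))
j(z, h) = (-2 + z*(-12 + z²))² (j(z, h) = (-2 + z*(-12 + z*z))² = (-2 + z*(-12 + z²))²)
j(-5, -3)*(-1724) = (-2 - 5*(-12 + (-5)²))²*(-1724) = (-2 - 5*(-12 + 25))²*(-1724) = (-2 - 5*13)²*(-1724) = (-2 - 65)²*(-1724) = (-67)²*(-1724) = 4489*(-1724) = -7739036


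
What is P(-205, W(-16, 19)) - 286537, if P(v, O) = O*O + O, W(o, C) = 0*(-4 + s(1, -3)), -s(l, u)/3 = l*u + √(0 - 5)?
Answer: -286537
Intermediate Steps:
s(l, u) = -3*I*√5 - 3*l*u (s(l, u) = -3*(l*u + √(0 - 5)) = -3*(l*u + √(-5)) = -3*(l*u + I*√5) = -3*(I*√5 + l*u) = -3*I*√5 - 3*l*u)
W(o, C) = 0 (W(o, C) = 0*(-4 + (-3*I*√5 - 3*1*(-3))) = 0*(-4 + (-3*I*√5 + 9)) = 0*(-4 + (9 - 3*I*√5)) = 0*(5 - 3*I*√5) = 0)
P(v, O) = O + O² (P(v, O) = O² + O = O + O²)
P(-205, W(-16, 19)) - 286537 = 0*(1 + 0) - 286537 = 0*1 - 286537 = 0 - 286537 = -286537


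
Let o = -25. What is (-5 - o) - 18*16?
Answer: -268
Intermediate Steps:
(-5 - o) - 18*16 = (-5 - 1*(-25)) - 18*16 = (-5 + 25) - 288 = 20 - 288 = -268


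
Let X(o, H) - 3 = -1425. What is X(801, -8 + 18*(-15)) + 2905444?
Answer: 2904022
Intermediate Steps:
X(o, H) = -1422 (X(o, H) = 3 - 1425 = -1422)
X(801, -8 + 18*(-15)) + 2905444 = -1422 + 2905444 = 2904022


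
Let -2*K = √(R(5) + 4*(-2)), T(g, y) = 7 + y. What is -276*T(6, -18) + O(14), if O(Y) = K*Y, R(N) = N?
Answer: 3036 - 7*I*√3 ≈ 3036.0 - 12.124*I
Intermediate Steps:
K = -I*√3/2 (K = -√(5 + 4*(-2))/2 = -√(5 - 8)/2 = -I*√3/2 ≈ -0.86602*I)
O(Y) = -I*Y*√3/2 (O(Y) = (-I*√3/2)*Y = -I*Y*√3/2)
-276*T(6, -18) + O(14) = -276*(7 - 18) - ½*I*14*√3 = -276*(-11) - 7*I*√3 = 3036 - 7*I*√3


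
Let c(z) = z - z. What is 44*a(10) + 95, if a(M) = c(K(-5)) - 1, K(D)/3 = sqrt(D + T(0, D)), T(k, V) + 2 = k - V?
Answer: 51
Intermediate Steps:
T(k, V) = -2 + k - V (T(k, V) = -2 + (k - V) = -2 + k - V)
K(D) = 3*I*sqrt(2) (K(D) = 3*sqrt(D + (-2 + 0 - D)) = 3*sqrt(D + (-2 - D)) = 3*sqrt(-2) = 3*(I*sqrt(2)) = 3*I*sqrt(2))
c(z) = 0
a(M) = -1 (a(M) = 0 - 1 = -1)
44*a(10) + 95 = 44*(-1) + 95 = -44 + 95 = 51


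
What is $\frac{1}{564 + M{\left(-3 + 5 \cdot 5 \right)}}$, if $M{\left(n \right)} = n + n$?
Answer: $\frac{1}{608} \approx 0.0016447$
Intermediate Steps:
$M{\left(n \right)} = 2 n$
$\frac{1}{564 + M{\left(-3 + 5 \cdot 5 \right)}} = \frac{1}{564 + 2 \left(-3 + 5 \cdot 5\right)} = \frac{1}{564 + 2 \left(-3 + 25\right)} = \frac{1}{564 + 2 \cdot 22} = \frac{1}{564 + 44} = \frac{1}{608}$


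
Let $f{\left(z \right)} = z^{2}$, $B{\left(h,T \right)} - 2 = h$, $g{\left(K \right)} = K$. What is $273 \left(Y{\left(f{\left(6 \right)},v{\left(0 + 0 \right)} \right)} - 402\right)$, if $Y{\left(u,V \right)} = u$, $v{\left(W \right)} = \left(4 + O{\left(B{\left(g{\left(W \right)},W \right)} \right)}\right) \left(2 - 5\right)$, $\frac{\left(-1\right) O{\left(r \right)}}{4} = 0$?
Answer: $-99918$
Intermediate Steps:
$B{\left(h,T \right)} = 2 + h$
$O{\left(r \right)} = 0$ ($O{\left(r \right)} = \left(-4\right) 0 = 0$)
$v{\left(W \right)} = -12$ ($v{\left(W \right)} = \left(4 + 0\right) \left(2 - 5\right) = 4 \left(-3\right) = -12$)
$273 \left(Y{\left(f{\left(6 \right)},v{\left(0 + 0 \right)} \right)} - 402\right) = 273 \left(6^{2} - 402\right) = 273 \left(36 - 402\right) = 273 \left(-366\right) = -99918$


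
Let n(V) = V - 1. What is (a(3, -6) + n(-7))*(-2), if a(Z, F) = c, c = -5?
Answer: 26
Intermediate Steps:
n(V) = -1 + V
a(Z, F) = -5
(a(3, -6) + n(-7))*(-2) = (-5 + (-1 - 7))*(-2) = (-5 - 8)*(-2) = -13*(-2) = 26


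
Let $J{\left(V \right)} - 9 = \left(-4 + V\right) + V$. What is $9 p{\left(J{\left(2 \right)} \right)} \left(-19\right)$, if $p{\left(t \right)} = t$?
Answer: $-1539$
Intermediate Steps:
$J{\left(V \right)} = 5 + 2 V$ ($J{\left(V \right)} = 9 + \left(\left(-4 + V\right) + V\right) = 9 + \left(-4 + 2 V\right) = 5 + 2 V$)
$9 p{\left(J{\left(2 \right)} \right)} \left(-19\right) = 9 \left(5 + 2 \cdot 2\right) \left(-19\right) = 9 \left(5 + 4\right) \left(-19\right) = 9 \cdot 9 \left(-19\right) = 81 \left(-19\right) = -1539$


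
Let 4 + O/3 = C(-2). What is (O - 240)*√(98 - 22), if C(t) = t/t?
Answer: -498*√19 ≈ -2170.7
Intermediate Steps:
C(t) = 1
O = -9 (O = -12 + 3*1 = -12 + 3 = -9)
(O - 240)*√(98 - 22) = (-9 - 240)*√(98 - 22) = -498*√19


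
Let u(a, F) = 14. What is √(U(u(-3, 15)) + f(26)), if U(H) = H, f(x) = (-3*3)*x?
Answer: 2*I*√55 ≈ 14.832*I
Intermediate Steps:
f(x) = -9*x
√(U(u(-3, 15)) + f(26)) = √(14 - 9*26) = √(14 - 234) = √(-220) = 2*I*√55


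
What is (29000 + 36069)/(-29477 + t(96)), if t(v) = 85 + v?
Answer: -65069/29296 ≈ -2.2211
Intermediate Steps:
(29000 + 36069)/(-29477 + t(96)) = (29000 + 36069)/(-29477 + (85 + 96)) = 65069/(-29477 + 181) = 65069/(-29296) = 65069*(-1/29296) = -65069/29296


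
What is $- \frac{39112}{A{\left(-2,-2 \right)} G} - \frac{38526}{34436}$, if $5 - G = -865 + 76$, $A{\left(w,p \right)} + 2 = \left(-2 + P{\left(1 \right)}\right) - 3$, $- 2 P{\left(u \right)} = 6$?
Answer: $\frac{130120549}{34177730} \approx 3.8072$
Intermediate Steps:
$P{\left(u \right)} = -3$ ($P{\left(u \right)} = \left(- \frac{1}{2}\right) 6 = -3$)
$A{\left(w,p \right)} = -10$ ($A{\left(w,p \right)} = -2 - 8 = -10$)
$G = 794$ ($G = 5 - \left(-865 + 76\right) = 5 - -789 = 5 + 789 = 794$)
$- \frac{39112}{A{\left(-2,-2 \right)} G} - \frac{38526}{34436} = - \frac{39112}{\left(-10\right) 794} - \frac{38526}{34436} = - \frac{39112}{-7940} - \frac{19263}{17218} = \left(-39112\right) \left(- \frac{1}{7940}\right) - \frac{19263}{17218} = \frac{9778}{1985} - \frac{19263}{17218} = \frac{130120549}{34177730}$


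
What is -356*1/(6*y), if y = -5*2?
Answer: 89/15 ≈ 5.9333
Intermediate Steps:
y = -10
-356*1/(6*y) = -356/(-10*1*6) = -356/((-10*6)) = -356/(-60) = -356*(-1/60) = 89/15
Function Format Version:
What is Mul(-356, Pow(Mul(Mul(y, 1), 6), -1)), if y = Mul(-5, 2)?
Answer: Rational(89, 15) ≈ 5.9333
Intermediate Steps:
y = -10
Mul(-356, Pow(Mul(Mul(y, 1), 6), -1)) = Mul(-356, Pow(Mul(Mul(-10, 1), 6), -1)) = Mul(-356, Pow(Mul(-10, 6), -1)) = Mul(-356, Pow(-60, -1)) = Mul(-356, Rational(-1, 60)) = Rational(89, 15)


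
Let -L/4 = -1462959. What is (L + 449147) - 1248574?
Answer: 5052409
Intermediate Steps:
L = 5851836 (L = -4*(-1462959) = 5851836)
(L + 449147) - 1248574 = (5851836 + 449147) - 1248574 = 6300983 - 1248574 = 5052409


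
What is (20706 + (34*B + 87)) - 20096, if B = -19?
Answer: 51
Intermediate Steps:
(20706 + (34*B + 87)) - 20096 = (20706 + (34*(-19) + 87)) - 20096 = (20706 + (-646 + 87)) - 20096 = (20706 - 559) - 20096 = 20147 - 20096 = 51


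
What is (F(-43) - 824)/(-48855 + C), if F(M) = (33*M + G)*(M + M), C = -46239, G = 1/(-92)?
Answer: -5575703/4374324 ≈ -1.2746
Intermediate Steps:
G = -1/92 ≈ -0.010870
F(M) = 2*M*(-1/92 + 33*M) (F(M) = (33*M - 1/92)*(M + M) = (-1/92 + 33*M)*(2*M) = 2*M*(-1/92 + 33*M))
(F(-43) - 824)/(-48855 + C) = ((1/46)*(-43)*(-1 + 3036*(-43)) - 824)/(-48855 - 46239) = ((1/46)*(-43)*(-1 - 130548) - 824)/(-95094) = ((1/46)*(-43)*(-130549) - 824)*(-1/95094) = (5613607/46 - 824)*(-1/95094) = (5575703/46)*(-1/95094) = -5575703/4374324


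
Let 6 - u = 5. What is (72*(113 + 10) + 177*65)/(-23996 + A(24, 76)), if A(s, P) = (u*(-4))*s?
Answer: -20361/24092 ≈ -0.84514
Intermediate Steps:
u = 1 (u = 6 - 1*5 = 6 - 5 = 1)
A(s, P) = -4*s (A(s, P) = (1*(-4))*s = -4*s)
(72*(113 + 10) + 177*65)/(-23996 + A(24, 76)) = (72*(113 + 10) + 177*65)/(-23996 - 4*24) = (72*123 + 11505)/(-23996 - 96) = (8856 + 11505)/(-24092) = 20361*(-1/24092) = -20361/24092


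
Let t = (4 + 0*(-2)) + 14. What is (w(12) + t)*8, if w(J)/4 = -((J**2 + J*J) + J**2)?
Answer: -13680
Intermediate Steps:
t = 18 (t = (4 + 0) + 14 = 4 + 14 = 18)
w(J) = -12*J**2 (w(J) = 4*(-((J**2 + J*J) + J**2)) = 4*(-((J**2 + J**2) + J**2)) = 4*(-(2*J**2 + J**2)) = 4*(-3*J**2) = -12*J**2)
(w(12) + t)*8 = (-12*12**2 + 18)*8 = (-12*144 + 18)*8 = (-1728 + 18)*8 = -1710*8 = -13680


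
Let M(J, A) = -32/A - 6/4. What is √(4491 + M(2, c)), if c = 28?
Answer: √879718/14 ≈ 66.995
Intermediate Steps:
M(J, A) = -3/2 - 32/A (M(J, A) = -32/A - 6*¼ = -32/A - 3/2 = -3/2 - 32/A)
√(4491 + M(2, c)) = √(4491 + (-3/2 - 32/28)) = √(4491 + (-3/2 - 32*1/28)) = √(4491 + (-3/2 - 8/7)) = √(4491 - 37/14) = √(62837/14) = √879718/14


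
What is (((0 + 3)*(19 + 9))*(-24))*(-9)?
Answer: 18144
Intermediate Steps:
(((0 + 3)*(19 + 9))*(-24))*(-9) = ((3*28)*(-24))*(-9) = (84*(-24))*(-9) = -2016*(-9) = 18144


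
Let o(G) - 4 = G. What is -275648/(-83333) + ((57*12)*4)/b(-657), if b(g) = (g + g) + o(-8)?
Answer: 67652488/54916447 ≈ 1.2319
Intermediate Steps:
o(G) = 4 + G
b(g) = -4 + 2*g (b(g) = (g + g) + (4 - 8) = 2*g - 4 = -4 + 2*g)
-275648/(-83333) + ((57*12)*4)/b(-657) = -275648/(-83333) + ((57*12)*4)/(-4 + 2*(-657)) = -275648*(-1/83333) + (684*4)/(-4 - 1314) = 275648/83333 + 2736/(-1318) = 275648/83333 + 2736*(-1/1318) = 275648/83333 - 1368/659 = 67652488/54916447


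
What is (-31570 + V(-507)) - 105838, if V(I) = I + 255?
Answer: -137660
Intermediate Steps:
V(I) = 255 + I
(-31570 + V(-507)) - 105838 = (-31570 + (255 - 507)) - 105838 = (-31570 - 252) - 105838 = -31822 - 105838 = -137660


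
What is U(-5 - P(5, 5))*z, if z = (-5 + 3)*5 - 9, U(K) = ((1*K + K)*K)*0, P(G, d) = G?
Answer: 0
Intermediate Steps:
U(K) = 0 (U(K) = ((K + K)*K)*0 = ((2*K)*K)*0 = (2*K**2)*0 = 0)
z = -19 (z = -2*5 - 9 = -10 - 9 = -19)
U(-5 - P(5, 5))*z = 0*(-19) = 0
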